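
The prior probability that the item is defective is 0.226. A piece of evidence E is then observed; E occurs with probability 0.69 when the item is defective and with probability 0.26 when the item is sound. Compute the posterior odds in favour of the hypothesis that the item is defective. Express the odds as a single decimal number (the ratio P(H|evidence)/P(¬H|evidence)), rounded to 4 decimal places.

Posterior odds ≈ 0.7749

Prior odds = 0.226/(1−0.226) = 0.29199. In log-odds, ln(0.29199) = -1.2310.
Add log likelihood ratio: ln(2.6538) = 0.97601.
Posterior log-odds = -0.25503, so posterior odds = exp(-0.25503) = 0.77490.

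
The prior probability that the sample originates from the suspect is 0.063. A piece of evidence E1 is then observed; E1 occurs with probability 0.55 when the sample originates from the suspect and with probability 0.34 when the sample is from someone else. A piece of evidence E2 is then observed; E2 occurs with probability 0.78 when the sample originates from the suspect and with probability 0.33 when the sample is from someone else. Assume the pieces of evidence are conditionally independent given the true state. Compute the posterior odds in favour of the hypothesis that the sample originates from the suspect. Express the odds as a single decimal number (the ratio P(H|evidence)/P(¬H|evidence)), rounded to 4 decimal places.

Prior odds = 0.063/(1−0.063) = 0.067236.
Likelihood ratio for E1 = 0.55/0.34 = 1.6176.
Likelihood ratio for E2 = 0.78/0.33 = 2.3636.
Posterior odds = prior odds × LR₁ × LR₂ = 0.25708.

Posterior odds ≈ 0.2571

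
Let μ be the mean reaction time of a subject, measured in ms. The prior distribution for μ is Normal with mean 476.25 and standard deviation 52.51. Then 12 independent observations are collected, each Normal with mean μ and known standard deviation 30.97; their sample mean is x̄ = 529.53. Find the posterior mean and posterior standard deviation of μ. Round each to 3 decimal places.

Posterior mean ≈ 528.029; posterior SD ≈ 8.813

Prior precision 1/τ₀² = 1/52.51² = 0.00036267; data precision n/σ² = 12/30.97² = 0.0125112.
Posterior precision = 0.00036267 + 0.0125112 = 0.0128739, giving posterior SD = 1/√0.0128739 = 8.813.
Posterior mean = (0.00036267·476.25 + 0.0125112·529.53) / 0.0128739 = 528.029.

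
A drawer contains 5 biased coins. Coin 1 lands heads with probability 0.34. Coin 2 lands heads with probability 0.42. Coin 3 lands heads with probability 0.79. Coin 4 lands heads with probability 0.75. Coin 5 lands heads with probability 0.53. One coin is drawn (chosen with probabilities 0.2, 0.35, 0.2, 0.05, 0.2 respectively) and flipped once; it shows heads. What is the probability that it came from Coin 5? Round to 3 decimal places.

Posterior probability ≈ 0.205

P(heads|C1) = 0.34; P(heads|C2) = 0.42; P(heads|C3) = 0.79; P(heads|C4) = 0.75; P(heads|C5) = 0.53.
Prior × likelihood for each source: 0.2·0.34=0.06800, 0.35·0.42=0.1470, 0.2·0.79=0.1580, 0.05·0.75=0.03750, 0.2·0.53=0.1060. Summing gives P(heads) = 0.51650.
P(Coin 5 | heads) = 0.1060 / 0.51650 = 0.205.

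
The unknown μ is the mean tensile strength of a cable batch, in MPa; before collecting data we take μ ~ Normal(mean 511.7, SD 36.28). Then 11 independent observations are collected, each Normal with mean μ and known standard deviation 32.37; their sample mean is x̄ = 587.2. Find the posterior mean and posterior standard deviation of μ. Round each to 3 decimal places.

Posterior mean ≈ 582.105; posterior SD ≈ 9.425

Prior precision 1/τ₀² = 1/36.28² = 0.00075974; data precision n/σ² = 11/32.37² = 0.0104980.
Posterior precision = 0.00075974 + 0.0104980 = 0.0112578, giving posterior SD = 1/√0.0112578 = 9.425.
Posterior mean = (0.00075974·511.7 + 0.0104980·587.2) / 0.0112578 = 582.105.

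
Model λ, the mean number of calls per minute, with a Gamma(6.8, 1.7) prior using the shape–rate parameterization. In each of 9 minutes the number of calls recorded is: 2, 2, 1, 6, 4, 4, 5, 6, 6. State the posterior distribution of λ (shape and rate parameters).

Posterior: Gamma(shape=42.8, rate=10.7)

The Poisson likelihood adds the total count to the shape and the number of exposure periods to the rate. Here ∑xᵢ = 36 and n = 9, so shape 6.8→42.8 and rate 1.7→10.7.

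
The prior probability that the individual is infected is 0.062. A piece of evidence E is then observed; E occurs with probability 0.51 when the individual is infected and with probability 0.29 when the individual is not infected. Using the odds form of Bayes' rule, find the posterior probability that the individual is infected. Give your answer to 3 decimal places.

Posterior probability ≈ 0.104

Prior odds = 0.062/(1−0.062) = 0.066098. In log-odds, ln(0.066098) = -2.7166.
Add log likelihood ratio: ln(1.7586) = 0.56453.
Posterior log-odds = -2.1521, so posterior odds = exp(-2.1521) = 0.11624. Converting, P(H|E) = 0.11624/1.1162 = 0.104.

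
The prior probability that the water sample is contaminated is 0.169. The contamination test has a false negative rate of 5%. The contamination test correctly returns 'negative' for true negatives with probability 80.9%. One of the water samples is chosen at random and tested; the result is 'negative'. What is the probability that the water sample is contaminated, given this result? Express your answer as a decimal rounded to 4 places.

Let H be the event that the water sample is contaminated. P(H) = 0.169, so P(¬H) = 0.831. With E the 'negative' result, P(E|H) = 0.05 and P(E|¬H) = 0.809.
P(E) = 0.05·0.169 + 0.809·0.831 = 0.0084500 + 0.67228 = 0.68073.
By Bayes' theorem, P(H|E) = 0.0084500 / 0.68073 = 0.0124.

P(H | E) ≈ 0.0124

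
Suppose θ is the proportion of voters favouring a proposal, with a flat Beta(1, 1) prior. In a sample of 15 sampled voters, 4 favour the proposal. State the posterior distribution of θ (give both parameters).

Posterior: Beta(5, 12)

The binomial likelihood is conjugate to the Beta prior: with 4 successes and 11 failures, the posterior is Beta(1+4, 1+11) = Beta(5, 12).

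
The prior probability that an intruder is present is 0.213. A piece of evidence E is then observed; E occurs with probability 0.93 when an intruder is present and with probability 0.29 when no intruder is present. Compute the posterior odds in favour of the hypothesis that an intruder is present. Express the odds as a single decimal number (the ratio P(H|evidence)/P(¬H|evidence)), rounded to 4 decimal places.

Posterior odds ≈ 0.8679

Prior odds = 0.213/(1−0.213) = 0.27065. In log-odds, ln(0.27065) = -1.3069.
Add log likelihood ratio: ln(3.2069) = 1.1653.
Posterior log-odds = -0.14163, so posterior odds = exp(-0.14163) = 0.86794.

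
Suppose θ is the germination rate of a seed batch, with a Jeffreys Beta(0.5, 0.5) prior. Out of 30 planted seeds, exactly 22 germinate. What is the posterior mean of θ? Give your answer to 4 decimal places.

Posterior mean ≈ 0.7258

Observing 22 successes and 8 failures updates Beta(0.5, 0.5) by adding the success and failure counts to the two shape parameters: α = 0.5+22 = 22.5, β = 0.5+8 = 8.5.
E[θ | data] = 22.5/(22.5+8.5) = 0.7258.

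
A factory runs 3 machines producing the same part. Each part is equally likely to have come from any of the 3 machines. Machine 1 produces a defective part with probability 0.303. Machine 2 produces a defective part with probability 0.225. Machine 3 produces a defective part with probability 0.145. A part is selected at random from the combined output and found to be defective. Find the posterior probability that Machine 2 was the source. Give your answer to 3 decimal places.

Posterior probability ≈ 0.334

Tabulate prior·likelihood by source: [1] prior 0.333333, lik 0.303, product 0.1010; [2] prior 0.333333, lik 0.225, product 0.07500; [3] prior 0.333333, lik 0.145, product 0.04833.
Normalizing constant = 0.22433; the posterior for Machine 2 is its product over the sum, 0.07500/0.22433 = 0.334.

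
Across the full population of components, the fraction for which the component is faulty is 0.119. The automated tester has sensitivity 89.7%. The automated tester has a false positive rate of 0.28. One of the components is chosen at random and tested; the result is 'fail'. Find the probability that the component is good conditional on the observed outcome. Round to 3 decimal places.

Write H for 'the component is faulty'. Prior odds H:¬H = 0.119/0.881 = 0.13507. For the 'fail' outcome, the likelihood ratio is 0.897/0.28 = 3.2036.
Posterior odds = 0.13507 × 3.2036 = 0.43272, so P(H|E) = 0.43272/(1+0.43272) = 0.302. Then P(¬H|E) = 1 − 0.302 = 0.698.

P(¬H | E) ≈ 0.698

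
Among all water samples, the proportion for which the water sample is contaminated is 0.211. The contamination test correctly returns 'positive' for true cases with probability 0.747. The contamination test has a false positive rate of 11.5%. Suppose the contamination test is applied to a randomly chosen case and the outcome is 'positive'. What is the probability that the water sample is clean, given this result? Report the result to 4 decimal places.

P(¬H | E) ≈ 0.3653

Let H be the event that the water sample is contaminated. P(H) = 0.211, so P(¬H) = 0.789. With E the 'positive' result, P(E|H) = 0.747 and P(E|¬H) = 0.115.
P(E) = 0.747·0.211 + 0.115·0.789 = 0.15762 + 0.090735 = 0.24835.
By Bayes' theorem, P(H|E) = 0.15762 / 0.24835 = 0.6347. Hence P(¬H|E) = 1 − 0.6347 = 0.3653.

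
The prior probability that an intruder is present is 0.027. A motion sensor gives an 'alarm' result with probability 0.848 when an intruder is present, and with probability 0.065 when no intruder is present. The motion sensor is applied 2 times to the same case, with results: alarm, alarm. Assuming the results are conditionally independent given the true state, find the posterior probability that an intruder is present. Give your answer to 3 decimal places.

Posterior P(H) ≈ 0.825

Let H be the event that an intruder is present; start with P(H) = 0.027. P('alarm'|H) = 0.848, P('alarm'|¬H) = 0.065.
Update on result 1 ('alarm'): P(H) ← 0.848·0.0270 / (0.848·0.0270 + 0.065·0.9730) = 0.022896/0.086141 = 0.2658.
Update on result 2 ('alarm'): P(H) ← 0.848·0.2658 / (0.848·0.2658 + 0.065·0.7342) = 0.22540/0.27312 = 0.8253.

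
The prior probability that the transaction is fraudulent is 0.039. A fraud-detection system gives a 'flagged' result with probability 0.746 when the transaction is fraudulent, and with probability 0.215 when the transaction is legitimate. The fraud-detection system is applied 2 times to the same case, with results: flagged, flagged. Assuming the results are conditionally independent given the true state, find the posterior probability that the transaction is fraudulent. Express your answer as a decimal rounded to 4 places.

With H the event that the transaction is fraudulent, the joint likelihood of the observed sequence is P(data|H) = 0.746·0.746 = 0.55652 and P(data|¬H) = 0.215·0.215 = 0.046225.
Bayes: P(H|data) = 0.039·0.55652 / (0.039·0.55652 + 0.961·0.046225) = 0.021704/0.066126 = 0.3282.

Posterior P(H) ≈ 0.3282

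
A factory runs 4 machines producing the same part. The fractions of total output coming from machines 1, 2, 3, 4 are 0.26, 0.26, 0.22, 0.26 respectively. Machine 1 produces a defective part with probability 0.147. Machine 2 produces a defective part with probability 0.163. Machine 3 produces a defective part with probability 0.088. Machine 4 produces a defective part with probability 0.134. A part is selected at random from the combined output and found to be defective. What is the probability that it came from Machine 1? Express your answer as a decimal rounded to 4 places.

Posterior probability ≈ 0.2835

Tabulate prior·likelihood by source: [1] prior 0.26, lik 0.147, product 0.03822; [2] prior 0.26, lik 0.163, product 0.04238; [3] prior 0.22, lik 0.088, product 0.01936; [4] prior 0.26, lik 0.134, product 0.03484.
Normalizing constant = 0.13480; the posterior for Machine 1 is its product over the sum, 0.03822/0.13480 = 0.2835.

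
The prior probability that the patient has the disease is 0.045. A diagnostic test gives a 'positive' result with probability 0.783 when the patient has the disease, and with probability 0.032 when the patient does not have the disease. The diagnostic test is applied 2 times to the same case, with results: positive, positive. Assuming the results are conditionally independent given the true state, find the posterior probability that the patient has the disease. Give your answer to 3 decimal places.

With H the event that the patient has the disease, the joint likelihood of the observed sequence is P(data|H) = 0.783·0.783 = 0.61309 and P(data|¬H) = 0.032·0.032 = 0.0010240.
Bayes: P(H|data) = 0.045·0.61309 / (0.045·0.61309 + 0.955·0.0010240) = 0.027589/0.028567 = 0.9658.

Posterior P(H) ≈ 0.966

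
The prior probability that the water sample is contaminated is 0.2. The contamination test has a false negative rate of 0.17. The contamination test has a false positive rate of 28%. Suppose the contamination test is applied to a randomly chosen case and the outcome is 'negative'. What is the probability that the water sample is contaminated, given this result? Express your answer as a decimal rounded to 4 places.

Let H be the event that the water sample is contaminated. P(H) = 0.2, so P(¬H) = 0.8. With E the 'negative' result, P(E|H) = 0.17 and P(E|¬H) = 0.72.
P(E) = 0.17·0.2 + 0.72·0.8 = 0.034000 + 0.57600 = 0.61000.
By Bayes' theorem, P(H|E) = 0.034000 / 0.61000 = 0.0557.

P(H | E) ≈ 0.0557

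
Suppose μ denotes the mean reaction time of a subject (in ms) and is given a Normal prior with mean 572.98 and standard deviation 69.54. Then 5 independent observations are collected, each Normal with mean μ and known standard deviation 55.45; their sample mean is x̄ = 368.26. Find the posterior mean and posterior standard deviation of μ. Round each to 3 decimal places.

Posterior mean ≈ 391.356; posterior SD ≈ 23.357

With known σ, the Normal prior is conjugate. Weight on the data is w = (n/σ²)/(n/σ² + 1/τ₀²) = 0.00162617/(0.00162617+0.00020679) = 0.88718.
Posterior mean = w·x̄ + (1−w)·μ₀ = 0.88718·368.26 + 0.11282·572.98 = 391.356. Posterior variance = 1/(0.00162617+0.00020679) = 545.564, so SD = 23.357.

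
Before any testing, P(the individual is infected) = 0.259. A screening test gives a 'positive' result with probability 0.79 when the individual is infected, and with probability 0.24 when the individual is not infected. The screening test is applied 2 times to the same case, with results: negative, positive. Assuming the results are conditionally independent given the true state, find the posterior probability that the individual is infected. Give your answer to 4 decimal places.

Posterior P(H) ≈ 0.2412

With H the event that the individual is infected, the joint likelihood of the observed sequence is P(data|H) = 0.21·0.79 = 0.16590 and P(data|¬H) = 0.76·0.24 = 0.18240.
Bayes: P(H|data) = 0.259·0.16590 / (0.259·0.16590 + 0.741·0.18240) = 0.042968/0.17813 = 0.2412.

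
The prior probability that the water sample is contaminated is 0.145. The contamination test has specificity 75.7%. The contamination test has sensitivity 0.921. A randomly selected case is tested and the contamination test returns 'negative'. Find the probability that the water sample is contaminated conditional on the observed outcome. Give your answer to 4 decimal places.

Write H for 'the water sample is contaminated'. Prior odds H:¬H = 0.145/0.855 = 0.16959. For the 'negative' outcome, the likelihood ratio is 0.079/0.757 = 0.10436.
Posterior odds = 0.16959 × 0.10436 = 0.017698, so P(H|E) = 0.017698/(1+0.017698) = 0.0174.

P(H | E) ≈ 0.0174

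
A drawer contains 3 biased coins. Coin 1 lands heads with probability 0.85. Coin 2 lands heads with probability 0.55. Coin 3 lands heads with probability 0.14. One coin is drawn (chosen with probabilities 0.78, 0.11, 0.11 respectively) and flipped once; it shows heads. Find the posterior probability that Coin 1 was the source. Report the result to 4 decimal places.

Posterior probability ≈ 0.8973

P(heads|C1) = 0.85; P(heads|C2) = 0.55; P(heads|C3) = 0.14.
Prior × likelihood for each source: 0.78·0.85=0.6630, 0.11·0.55=0.06050, 0.11·0.14=0.01540. Summing gives P(heads) = 0.73890.
P(Coin 1 | heads) = 0.6630 / 0.73890 = 0.8973.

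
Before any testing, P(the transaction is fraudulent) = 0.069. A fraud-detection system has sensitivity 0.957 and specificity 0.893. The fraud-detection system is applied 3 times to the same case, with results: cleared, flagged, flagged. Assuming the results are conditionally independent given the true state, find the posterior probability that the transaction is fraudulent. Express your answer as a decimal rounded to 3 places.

Posterior P(H) ≈ 0.222

Let H be the event that the transaction is fraudulent; start with P(H) = 0.069. P('flagged'|H) = 0.957, P('flagged'|¬H) = 0.107.
Update on result 1 ('cleared'): P(H) ← 0.043·0.0690 / (0.043·0.0690 + 0.893·0.9310) = 0.0029670/0.83435 = 0.0036.
Update on result 2 ('flagged'): P(H) ← 0.957·0.0036 / (0.957·0.0036 + 0.107·0.9964) = 0.0034032/0.11002 = 0.0309.
Update on result 3 ('flagged'): P(H) ← 0.957·0.0309 / (0.957·0.0309 + 0.107·0.9691) = 0.029601/0.13329 = 0.2221.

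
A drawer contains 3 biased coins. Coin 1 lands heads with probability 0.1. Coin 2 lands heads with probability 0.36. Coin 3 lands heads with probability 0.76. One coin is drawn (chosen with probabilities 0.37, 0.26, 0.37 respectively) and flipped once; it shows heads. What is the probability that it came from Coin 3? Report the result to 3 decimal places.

P(heads|C1) = 0.1; P(heads|C2) = 0.36; P(heads|C3) = 0.76.
Prior × likelihood for each source: 0.37·0.1=0.03700, 0.26·0.36=0.09360, 0.37·0.76=0.2812. Summing gives P(heads) = 0.41180.
P(Coin 3 | heads) = 0.2812 / 0.41180 = 0.683.

Posterior probability ≈ 0.683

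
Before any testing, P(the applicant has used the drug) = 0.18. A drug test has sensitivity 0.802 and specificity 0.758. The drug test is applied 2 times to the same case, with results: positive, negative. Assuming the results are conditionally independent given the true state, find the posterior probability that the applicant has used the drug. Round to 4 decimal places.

Let H be the event that the applicant has used the drug; start with P(H) = 0.18. P('positive'|H) = 0.802, P('positive'|¬H) = 0.242.
Update on result 1 ('positive'): P(H) ← 0.802·0.1800 / (0.802·0.1800 + 0.242·0.8200) = 0.14436/0.34280 = 0.4211.
Update on result 2 ('negative'): P(H) ← 0.198·0.4211 / (0.198·0.4211 + 0.758·0.5789) = 0.083382/0.52217 = 0.1597.

Posterior P(H) ≈ 0.1597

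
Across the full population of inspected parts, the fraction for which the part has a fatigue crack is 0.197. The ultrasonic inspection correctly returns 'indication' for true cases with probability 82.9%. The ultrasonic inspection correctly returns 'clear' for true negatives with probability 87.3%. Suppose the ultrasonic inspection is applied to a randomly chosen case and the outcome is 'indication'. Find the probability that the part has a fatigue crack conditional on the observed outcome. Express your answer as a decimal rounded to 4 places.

P(H | E) ≈ 0.6156

Write H for 'the part has a fatigue crack'. Prior odds H:¬H = 0.197/0.803 = 0.24533. For the 'indication' outcome, the likelihood ratio is 0.829/0.127 = 6.5276.
Posterior odds = 0.24533 × 6.5276 = 1.6014, so P(H|E) = 1.6014/(1+1.6014) = 0.6156.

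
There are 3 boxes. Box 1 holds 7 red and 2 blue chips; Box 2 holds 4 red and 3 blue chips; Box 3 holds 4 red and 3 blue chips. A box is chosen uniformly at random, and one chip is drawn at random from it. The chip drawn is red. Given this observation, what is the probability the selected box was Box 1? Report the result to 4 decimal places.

Posterior probability ≈ 0.4050

Tabulate prior·likelihood by source: [1] prior 0.333333, lik 0.7778, product 0.2593; [2] prior 0.333333, lik 0.5714, product 0.1905; [3] prior 0.333333, lik 0.5714, product 0.1905.
Normalizing constant = 0.64021; the posterior for Box 1 is its product over the sum, 0.2593/0.64021 = 0.4050.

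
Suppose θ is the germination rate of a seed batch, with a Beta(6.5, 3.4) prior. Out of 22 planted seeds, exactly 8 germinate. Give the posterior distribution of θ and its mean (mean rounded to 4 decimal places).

Observing 8 successes and 14 failures updates Beta(6.5, 3.4) by adding the success and failure counts to the two shape parameters: α = 6.5+8 = 14.5, β = 3.4+14 = 17.4.
Posterior mean = α/(α+β) = 14.5/31.9 = 0.4545.

Posterior: Beta(14.5, 17.4); mean ≈ 0.4545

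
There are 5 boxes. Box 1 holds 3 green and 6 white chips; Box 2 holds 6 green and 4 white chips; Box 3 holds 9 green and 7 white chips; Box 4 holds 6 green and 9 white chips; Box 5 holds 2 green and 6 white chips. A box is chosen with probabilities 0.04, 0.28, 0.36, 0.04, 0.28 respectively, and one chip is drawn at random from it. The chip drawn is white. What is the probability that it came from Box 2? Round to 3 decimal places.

P(white|Box 1) = 0.6667; P(white|Box 2) = 0.4; P(white|Box 3) = 0.4375; P(white|Box 4) = 0.6; P(white|Box 5) = 0.75.
Prior × likelihood for each source: 0.04·0.6667=0.02667, 0.28·0.4=0.1120, 0.36·0.4375=0.1575, 0.04·0.6=0.02400, 0.28·0.75=0.2100. Summing gives P(white) = 0.53017.
P(Box 2 | white) = 0.1120 / 0.53017 = 0.211.

Posterior probability ≈ 0.211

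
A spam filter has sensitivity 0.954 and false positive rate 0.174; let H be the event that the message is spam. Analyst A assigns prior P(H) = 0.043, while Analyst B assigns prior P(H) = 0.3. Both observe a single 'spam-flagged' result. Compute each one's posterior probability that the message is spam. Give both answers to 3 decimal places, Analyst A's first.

The likelihood ratio for a 'spam-flagged' result is 0.954/0.174 = 5.4828.
Analyst A: prior odds 0.043/0.957 = 0.044932; posterior odds 0.24635; posterior probability 0.198.
Analyst B: prior odds 0.3/0.7 = 0.42857; posterior odds 2.3498; posterior probability 0.701.

Analyst A: 0.198; Analyst B: 0.701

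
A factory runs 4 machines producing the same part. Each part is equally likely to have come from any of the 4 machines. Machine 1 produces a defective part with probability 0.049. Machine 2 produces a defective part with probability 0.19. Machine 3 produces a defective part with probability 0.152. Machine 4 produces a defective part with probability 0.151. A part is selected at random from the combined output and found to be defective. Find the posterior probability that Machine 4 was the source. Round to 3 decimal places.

P(defective|M1) = 0.049; P(defective|M2) = 0.19; P(defective|M3) = 0.152; P(defective|M4) = 0.151.
Prior × likelihood for each source: 0.25·0.049=0.01225, 0.25·0.19=0.04750, 0.25·0.152=0.03800, 0.25·0.151=0.03775. Summing gives P(defective) = 0.13550.
P(Machine 4 | defective) = 0.03775 / 0.13550 = 0.279.

Posterior probability ≈ 0.279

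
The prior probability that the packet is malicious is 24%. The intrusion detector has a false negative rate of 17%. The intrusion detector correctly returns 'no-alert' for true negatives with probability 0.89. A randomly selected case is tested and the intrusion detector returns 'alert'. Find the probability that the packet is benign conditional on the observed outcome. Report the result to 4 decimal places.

P(¬H | E) ≈ 0.2956

Let H be the event that the packet is malicious. P(H) = 0.24, so P(¬H) = 0.76. With E the 'alert' result, P(E|H) = 0.83 and P(E|¬H) = 0.11.
P(E) = 0.83·0.24 + 0.11·0.76 = 0.19920 + 0.083600 = 0.28280.
By Bayes' theorem, P(H|E) = 0.19920 / 0.28280 = 0.7044. Hence P(¬H|E) = 1 − 0.7044 = 0.2956.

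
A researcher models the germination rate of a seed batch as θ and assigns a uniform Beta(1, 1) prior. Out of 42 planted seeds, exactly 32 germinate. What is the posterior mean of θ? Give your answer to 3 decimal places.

The binomial likelihood is conjugate to the Beta prior: with 32 successes and 10 failures, the posterior is Beta(1+32, 1+10) = Beta(33, 11).
E[θ | data] = 33/(33+11) = 0.750.

Posterior mean ≈ 0.750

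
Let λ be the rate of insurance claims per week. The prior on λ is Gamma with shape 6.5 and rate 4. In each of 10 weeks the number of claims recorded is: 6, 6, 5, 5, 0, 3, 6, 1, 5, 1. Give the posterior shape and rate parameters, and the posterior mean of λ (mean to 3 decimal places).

Total count ∑xᵢ = 38 over n = 10 weeks.
Gamma is conjugate to the Poisson likelihood: posterior is Gamma(shape = 6.5+38 = 44.5, rate = 4+10 = 14).
E[λ | data] = 44.5/14 = 3.179.

Posterior: Gamma(shape=44.5, rate=14); mean ≈ 3.179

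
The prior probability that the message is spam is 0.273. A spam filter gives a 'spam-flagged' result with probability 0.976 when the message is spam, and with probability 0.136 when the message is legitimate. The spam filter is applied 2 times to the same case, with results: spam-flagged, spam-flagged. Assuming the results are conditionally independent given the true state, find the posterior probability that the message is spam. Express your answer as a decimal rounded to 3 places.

Posterior P(H) ≈ 0.951

With H the event that the message is spam, the joint likelihood of the observed sequence is P(data|H) = 0.976·0.976 = 0.95258 and P(data|¬H) = 0.136·0.136 = 0.018496.
Bayes: P(H|data) = 0.273·0.95258 / (0.273·0.95258 + 0.727·0.018496) = 0.26005/0.27350 = 0.9508.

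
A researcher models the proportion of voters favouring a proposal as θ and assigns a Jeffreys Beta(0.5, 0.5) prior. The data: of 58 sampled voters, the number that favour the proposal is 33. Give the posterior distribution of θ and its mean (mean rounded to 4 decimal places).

Observing 33 successes and 25 failures updates Beta(0.5, 0.5) by adding the success and failure counts to the two shape parameters: α = 0.5+33 = 33.5, β = 0.5+25 = 25.5.
E[θ | data] = 33.5/(33.5+25.5) = 0.5678.

Posterior: Beta(33.5, 25.5); mean ≈ 0.5678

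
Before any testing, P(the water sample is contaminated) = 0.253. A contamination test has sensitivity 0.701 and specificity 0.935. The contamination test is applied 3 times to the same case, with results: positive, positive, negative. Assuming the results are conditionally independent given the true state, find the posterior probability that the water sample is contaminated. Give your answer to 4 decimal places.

Posterior P(H) ≈ 0.9265

With H the event that the water sample is contaminated, the joint likelihood of the observed sequence is P(data|H) = 0.701·0.701·0.299 = 0.14693 and P(data|¬H) = 0.065·0.065·0.935 = 0.0039504.
Bayes: P(H|data) = 0.253·0.14693 / (0.253·0.14693 + 0.747·0.0039504) = 0.037173/0.040124 = 0.9265.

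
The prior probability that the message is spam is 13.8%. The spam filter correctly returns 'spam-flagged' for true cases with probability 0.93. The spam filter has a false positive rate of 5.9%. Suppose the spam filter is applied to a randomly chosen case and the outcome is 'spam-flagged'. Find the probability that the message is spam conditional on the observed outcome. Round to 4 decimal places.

P(H | E) ≈ 0.7162

Let H be the event that the message is spam. P(H) = 0.138, so P(¬H) = 0.862. With E the 'spam-flagged' result, P(E|H) = 0.93 and P(E|¬H) = 0.059.
P(E) = 0.93·0.138 + 0.059·0.862 = 0.12834 + 0.050858 = 0.17920.
By Bayes' theorem, P(H|E) = 0.12834 / 0.17920 = 0.7162.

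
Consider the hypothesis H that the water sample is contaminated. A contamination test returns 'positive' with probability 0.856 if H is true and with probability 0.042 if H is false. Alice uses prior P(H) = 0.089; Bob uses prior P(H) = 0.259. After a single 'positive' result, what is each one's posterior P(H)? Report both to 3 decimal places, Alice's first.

Alice: 0.666; Bob: 0.877

The likelihood ratio for a 'positive' result is 0.856/0.042 = 20.381.
Alice: prior odds 0.089/0.911 = 0.097695; posterior odds 1.9911; posterior probability 0.666.
Bob: prior odds 0.259/0.741 = 0.34953; posterior odds 7.1237; posterior probability 0.877.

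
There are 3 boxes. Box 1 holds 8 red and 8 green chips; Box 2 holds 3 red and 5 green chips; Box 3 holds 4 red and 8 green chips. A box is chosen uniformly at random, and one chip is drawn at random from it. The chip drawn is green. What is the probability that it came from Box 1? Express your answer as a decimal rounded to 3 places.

Posterior probability ≈ 0.279

Tabulate prior·likelihood by source: [1] prior 0.333333, lik 0.5, product 0.1667; [2] prior 0.333333, lik 0.625, product 0.2083; [3] prior 0.333333, lik 0.6667, product 0.2222.
Normalizing constant = 0.59722; the posterior for Box 1 is its product over the sum, 0.1667/0.59722 = 0.279.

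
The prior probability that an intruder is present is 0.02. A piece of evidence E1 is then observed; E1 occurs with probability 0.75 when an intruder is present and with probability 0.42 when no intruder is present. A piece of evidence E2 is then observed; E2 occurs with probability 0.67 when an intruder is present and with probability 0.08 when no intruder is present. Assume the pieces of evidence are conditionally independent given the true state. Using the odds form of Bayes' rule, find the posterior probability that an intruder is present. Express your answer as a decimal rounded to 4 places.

Prior odds = 0.02/(1−0.02) = 0.020408. In log-odds, ln(0.020408) = -3.8918.
Add log likelihood ratios: ln(1.7857) + ln(8.3750) = 2.7051.
Posterior log-odds = -1.1868, so posterior odds = exp(-1.1868) = 0.30521. Converting, P(H|E) = 0.30521/1.3052 = 0.2338.

Posterior probability ≈ 0.2338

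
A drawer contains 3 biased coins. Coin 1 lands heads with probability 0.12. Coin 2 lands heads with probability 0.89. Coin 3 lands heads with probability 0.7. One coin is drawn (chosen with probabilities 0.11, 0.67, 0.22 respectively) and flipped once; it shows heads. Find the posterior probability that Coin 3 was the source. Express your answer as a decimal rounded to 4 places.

Tabulate prior·likelihood by source: [1] prior 0.11, lik 0.12, product 0.01320; [2] prior 0.67, lik 0.89, product 0.5963; [3] prior 0.22, lik 0.7, product 0.1540.
Normalizing constant = 0.76350; the posterior for Coin 3 is its product over the sum, 0.1540/0.76350 = 0.2017.

Posterior probability ≈ 0.2017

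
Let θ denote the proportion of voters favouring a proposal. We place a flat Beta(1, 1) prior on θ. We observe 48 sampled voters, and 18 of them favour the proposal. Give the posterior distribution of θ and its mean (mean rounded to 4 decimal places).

Posterior: Beta(19, 31); mean ≈ 0.3800

The binomial likelihood is conjugate to the Beta prior: with 18 successes and 30 failures, the posterior is Beta(1+18, 1+30) = Beta(19, 31).
E[θ | data] = 19/(19+31) = 0.3800.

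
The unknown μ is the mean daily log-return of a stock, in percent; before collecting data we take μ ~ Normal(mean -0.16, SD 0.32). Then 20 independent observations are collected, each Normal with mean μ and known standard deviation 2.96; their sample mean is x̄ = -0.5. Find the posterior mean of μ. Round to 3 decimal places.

Posterior mean ≈ -0.224

Prior precision 1/τ₀² = 1/0.32² = 9.76562; data precision n/σ² = 20/2.96² = 2.28269.
Posterior precision = 9.76562 + 2.28269 = 12.0483.
Posterior mean = (9.76562·-0.16 + 2.28269·-0.5) / 12.0483 = -0.224.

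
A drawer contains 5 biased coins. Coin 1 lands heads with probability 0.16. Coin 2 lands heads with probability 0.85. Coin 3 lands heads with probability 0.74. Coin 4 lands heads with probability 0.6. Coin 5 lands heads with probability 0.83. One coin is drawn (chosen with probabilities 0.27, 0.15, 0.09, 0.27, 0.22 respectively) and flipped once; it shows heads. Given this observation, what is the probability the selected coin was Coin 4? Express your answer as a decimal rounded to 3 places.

Posterior probability ≈ 0.278

P(heads|C1) = 0.16; P(heads|C2) = 0.85; P(heads|C3) = 0.74; P(heads|C4) = 0.6; P(heads|C5) = 0.83.
Prior × likelihood for each source: 0.27·0.16=0.04320, 0.15·0.85=0.1275, 0.09·0.74=0.06660, 0.27·0.6=0.1620, 0.22·0.83=0.1826. Summing gives P(heads) = 0.58190.
P(Coin 4 | heads) = 0.1620 / 0.58190 = 0.278.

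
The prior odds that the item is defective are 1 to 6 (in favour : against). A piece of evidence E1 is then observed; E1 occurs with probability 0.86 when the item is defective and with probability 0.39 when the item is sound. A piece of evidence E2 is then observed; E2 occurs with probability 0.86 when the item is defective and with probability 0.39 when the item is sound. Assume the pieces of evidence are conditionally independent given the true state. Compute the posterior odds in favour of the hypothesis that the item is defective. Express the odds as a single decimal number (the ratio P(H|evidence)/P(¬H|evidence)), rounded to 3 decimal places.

Posterior odds ≈ 0.810

Prior odds = 1/6 = 0.16667.
Likelihood ratio for E1 = 0.86/0.39 = 2.2051.
Likelihood ratio for E2 = 0.86/0.39 = 2.2051.
Posterior odds = prior odds × LR₁ × LR₂ = 0.81043.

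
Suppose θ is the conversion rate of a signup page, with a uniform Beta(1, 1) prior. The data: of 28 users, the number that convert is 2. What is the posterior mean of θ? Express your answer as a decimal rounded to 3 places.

Observing 2 successes and 26 failures updates Beta(1, 1) by adding the success and failure counts to the two shape parameters: α = 1+2 = 3, β = 1+26 = 27.
E[θ | data] = 3/(3+27) = 0.100.

Posterior mean ≈ 0.100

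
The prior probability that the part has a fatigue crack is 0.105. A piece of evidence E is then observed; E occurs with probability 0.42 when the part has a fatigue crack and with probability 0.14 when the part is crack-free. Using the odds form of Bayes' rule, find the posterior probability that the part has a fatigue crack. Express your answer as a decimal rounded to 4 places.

Prior odds = 0.105/(1−0.105) = 0.11732.
Likelihood ratio for E = 0.42/0.14 = 3.0000.
Posterior odds = prior odds × LR = 0.35196.
Posterior probability = odds/(1+odds) = 0.35196/1.3520 = 0.2603.

Posterior probability ≈ 0.2603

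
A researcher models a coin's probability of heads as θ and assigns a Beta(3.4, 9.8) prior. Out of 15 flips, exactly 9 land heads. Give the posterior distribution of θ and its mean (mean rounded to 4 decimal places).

Posterior: Beta(12.4, 15.8); mean ≈ 0.4397

Observing 9 successes and 6 failures updates Beta(3.4, 9.8) by adding the success and failure counts to the two shape parameters: α = 3.4+9 = 12.4, β = 9.8+6 = 15.8.
E[θ | data] = 12.4/(12.4+15.8) = 0.4397.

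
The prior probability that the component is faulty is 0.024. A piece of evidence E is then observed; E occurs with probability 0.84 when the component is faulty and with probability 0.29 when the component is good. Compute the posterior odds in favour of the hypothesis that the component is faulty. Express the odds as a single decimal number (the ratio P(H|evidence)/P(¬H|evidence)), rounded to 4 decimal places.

Posterior odds ≈ 0.0712

Prior odds = 0.024/(1−0.024) = 0.024590. In log-odds, ln(0.024590) = -3.7054.
Add log likelihood ratio: ln(2.8966) = 1.0635.
Posterior log-odds = -2.6419, so posterior odds = exp(-2.6419) = 0.071227.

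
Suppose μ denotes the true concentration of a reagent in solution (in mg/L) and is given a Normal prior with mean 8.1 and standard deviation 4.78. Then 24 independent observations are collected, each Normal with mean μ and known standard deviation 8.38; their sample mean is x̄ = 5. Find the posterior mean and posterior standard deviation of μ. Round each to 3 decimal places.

Posterior mean ≈ 5.352; posterior SD ≈ 1.611

With known σ, the Normal prior is conjugate. Weight on the data is w = (n/σ²)/(n/σ² + 1/τ₀²) = 0.341762/(0.341762+0.0437667) = 0.88648.
Posterior mean = w·x̄ + (1−w)·μ₀ = 0.88648·5 + 0.11352·8.1 = 5.352. Posterior variance = 1/(0.341762+0.0437667) = 2.59384, so SD = 1.611.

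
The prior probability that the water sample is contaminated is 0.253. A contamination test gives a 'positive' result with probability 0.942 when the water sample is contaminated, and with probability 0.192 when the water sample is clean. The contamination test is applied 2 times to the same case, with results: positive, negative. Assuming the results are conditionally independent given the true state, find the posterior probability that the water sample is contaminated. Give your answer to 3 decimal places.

Posterior P(H) ≈ 0.107

Let H be the event that the water sample is contaminated; start with P(H) = 0.253. P('positive'|H) = 0.942, P('positive'|¬H) = 0.192.
Update on result 1 ('positive'): P(H) ← 0.942·0.2530 / (0.942·0.2530 + 0.192·0.7470) = 0.23833/0.38175 = 0.6243.
Update on result 2 ('negative'): P(H) ← 0.058·0.6243 / (0.058·0.6243 + 0.808·0.3757) = 0.036209/0.33978 = 0.1066.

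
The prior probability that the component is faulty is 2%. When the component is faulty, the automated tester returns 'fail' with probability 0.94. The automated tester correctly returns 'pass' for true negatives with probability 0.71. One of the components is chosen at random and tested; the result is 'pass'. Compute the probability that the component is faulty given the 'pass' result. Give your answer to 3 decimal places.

P(H | E) ≈ 0.002

Write H for 'the component is faulty'. Prior odds H:¬H = 0.02/0.98 = 0.020408. For the 'pass' outcome, the likelihood ratio is 0.06/0.71 = 0.084507.
Posterior odds = 0.020408 × 0.084507 = 0.0017246, so P(H|E) = 0.0017246/(1+0.0017246) = 0.002.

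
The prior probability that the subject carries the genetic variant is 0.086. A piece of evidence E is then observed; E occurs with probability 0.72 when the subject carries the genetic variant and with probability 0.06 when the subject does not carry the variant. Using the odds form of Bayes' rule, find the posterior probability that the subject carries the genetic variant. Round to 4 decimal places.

Posterior probability ≈ 0.5303

Prior odds = 0.086/(1−0.086) = 0.094092.
Likelihood ratio for E = 0.72/0.06 = 12.000.
Posterior odds = prior odds × LR = 1.1291.
Posterior probability = odds/(1+odds) = 1.1291/2.1291 = 0.5303.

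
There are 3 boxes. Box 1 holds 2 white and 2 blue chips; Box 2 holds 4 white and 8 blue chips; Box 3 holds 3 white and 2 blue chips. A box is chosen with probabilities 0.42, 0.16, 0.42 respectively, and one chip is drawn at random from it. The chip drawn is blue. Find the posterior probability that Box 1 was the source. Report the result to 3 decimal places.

Tabulate prior·likelihood by source: [1] prior 0.42, lik 0.5, product 0.2100; [2] prior 0.16, lik 0.6667, product 0.1067; [3] prior 0.42, lik 0.4, product 0.1680.
Normalizing constant = 0.48467; the posterior for Box 1 is its product over the sum, 0.2100/0.48467 = 0.433.

Posterior probability ≈ 0.433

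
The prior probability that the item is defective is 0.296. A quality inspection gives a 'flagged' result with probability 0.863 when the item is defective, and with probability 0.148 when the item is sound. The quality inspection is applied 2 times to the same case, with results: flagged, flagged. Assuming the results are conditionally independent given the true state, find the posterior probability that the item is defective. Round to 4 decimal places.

With H the event that the item is defective, the joint likelihood of the observed sequence is P(data|H) = 0.863·0.863 = 0.74477 and P(data|¬H) = 0.148·0.148 = 0.021904.
Bayes: P(H|data) = 0.296·0.74477 / (0.296·0.74477 + 0.704·0.021904) = 0.22045/0.23587 = 0.9346.

Posterior P(H) ≈ 0.9346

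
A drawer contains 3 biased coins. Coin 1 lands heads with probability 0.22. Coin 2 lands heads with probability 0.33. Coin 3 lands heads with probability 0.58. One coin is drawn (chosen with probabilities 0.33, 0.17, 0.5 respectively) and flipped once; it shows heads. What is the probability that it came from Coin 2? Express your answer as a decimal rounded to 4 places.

Posterior probability ≈ 0.1340

Tabulate prior·likelihood by source: [1] prior 0.33, lik 0.22, product 0.07260; [2] prior 0.17, lik 0.33, product 0.05610; [3] prior 0.5, lik 0.58, product 0.2900.
Normalizing constant = 0.41870; the posterior for Coin 2 is its product over the sum, 0.05610/0.41870 = 0.1340.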